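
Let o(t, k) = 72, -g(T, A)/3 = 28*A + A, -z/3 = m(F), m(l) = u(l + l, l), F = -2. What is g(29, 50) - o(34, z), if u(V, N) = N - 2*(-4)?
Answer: -4422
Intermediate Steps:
u(V, N) = 8 + N (u(V, N) = N + 8 = 8 + N)
m(l) = 8 + l
z = -18 (z = -3*(8 - 2) = -3*6 = -18)
g(T, A) = -87*A (g(T, A) = -3*(28*A + A) = -87*A)
g(29, 50) - o(34, z) = -87*50 - 1*72 = -4350 - 72 = -4422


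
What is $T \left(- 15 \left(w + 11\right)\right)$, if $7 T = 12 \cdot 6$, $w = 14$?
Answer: $- \frac{27000}{7} \approx -3857.1$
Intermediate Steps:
$T = \frac{72}{7}$ ($T = \frac{12 \cdot 6}{7} = \frac{1}{7} \cdot 72 = \frac{72}{7} \approx 10.286$)
$T \left(- 15 \left(w + 11\right)\right) = \frac{72 \left(- 15 \left(14 + 11\right)\right)}{7} = \frac{72 \left(\left(-15\right) 25\right)}{7} = \frac{72}{7} \left(-375\right) = - \frac{27000}{7}$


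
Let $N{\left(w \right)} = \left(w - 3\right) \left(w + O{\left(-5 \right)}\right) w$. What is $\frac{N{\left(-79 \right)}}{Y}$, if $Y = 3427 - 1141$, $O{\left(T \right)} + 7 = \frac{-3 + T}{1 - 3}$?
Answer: $- \frac{265598}{1143} \approx -232.37$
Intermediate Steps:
$O{\left(T \right)} = - \frac{11}{2} - \frac{T}{2}$ ($O{\left(T \right)} = -7 + \frac{-3 + T}{1 - 3} = -7 + \frac{-3 + T}{-2} = -7 + \left(-3 + T\right) \left(- \frac{1}{2}\right) = -7 - \left(- \frac{3}{2} + \frac{T}{2}\right) = - \frac{11}{2} - \frac{T}{2}$)
$N{\left(w \right)} = w \left(-3 + w\right)^{2}$ ($N{\left(w \right)} = \left(w - 3\right) \left(w - 3\right) w = \left(-3 + w\right) \left(w + \left(- \frac{11}{2} + \frac{5}{2}\right)\right) w = \left(-3 + w\right) \left(w - 3\right) w = \left(-3 + w\right) \left(-3 + w\right) w = \left(-3 + w\right)^{2} w = w \left(-3 + w\right)^{2}$)
$Y = 2286$ ($Y = 3427 - 1141 = 2286$)
$\frac{N{\left(-79 \right)}}{Y} = \frac{\left(-79\right) \left(9 + \left(-79\right)^{2} - -474\right)}{2286} = - 79 \left(9 + 6241 + 474\right) \frac{1}{2286} = \left(-79\right) 6724 \cdot \frac{1}{2286} = \left(-531196\right) \frac{1}{2286} = - \frac{265598}{1143}$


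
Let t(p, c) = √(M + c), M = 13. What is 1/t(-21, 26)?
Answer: √39/39 ≈ 0.16013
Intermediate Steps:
t(p, c) = √(13 + c)
1/t(-21, 26) = 1/(√(13 + 26)) = 1/(√39) = √39/39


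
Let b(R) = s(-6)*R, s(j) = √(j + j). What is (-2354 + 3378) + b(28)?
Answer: 1024 + 56*I*√3 ≈ 1024.0 + 96.995*I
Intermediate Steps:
s(j) = √2*√j (s(j) = √(2*j) = √2*√j)
b(R) = 2*I*R*√3 (b(R) = (√2*√(-6))*R = (√2*(I*√6))*R = (2*I*√3)*R = 2*I*R*√3)
(-2354 + 3378) + b(28) = (-2354 + 3378) + 2*I*28*√3 = 1024 + 56*I*√3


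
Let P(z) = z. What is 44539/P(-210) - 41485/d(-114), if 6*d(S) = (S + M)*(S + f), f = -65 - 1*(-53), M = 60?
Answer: -704989/2835 ≈ -248.67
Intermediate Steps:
f = -12 (f = -65 + 53 = -12)
d(S) = (-12 + S)*(60 + S)/6 (d(S) = ((S + 60)*(S - 12))/6 = ((60 + S)*(-12 + S))/6 = ((-12 + S)*(60 + S))/6 = (-12 + S)*(60 + S)/6)
44539/P(-210) - 41485/d(-114) = 44539/(-210) - 41485/(-120 + 8*(-114) + (⅙)*(-114)²) = 44539*(-1/210) - 41485/(-120 - 912 + (⅙)*12996) = -44539/210 - 41485/(-120 - 912 + 2166) = -44539/210 - 41485/1134 = -704989/2835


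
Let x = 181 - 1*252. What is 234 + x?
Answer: 163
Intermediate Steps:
x = -71 (x = 181 - 252 = -71)
234 + x = 234 - 71 = 163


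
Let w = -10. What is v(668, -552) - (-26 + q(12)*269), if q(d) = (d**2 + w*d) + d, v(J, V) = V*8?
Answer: -14074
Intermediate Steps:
v(J, V) = 8*V
q(d) = d**2 - 9*d (q(d) = (d**2 - 10*d) + d = d**2 - 9*d)
v(668, -552) - (-26 + q(12)*269) = 8*(-552) - (-26 + (12*(-9 + 12))*269) = -4416 - (-26 + (12*3)*269) = -4416 - (-26 + 36*269) = -4416 - (-26 + 9684) = -4416 - 1*9658 = -4416 - 9658 = -14074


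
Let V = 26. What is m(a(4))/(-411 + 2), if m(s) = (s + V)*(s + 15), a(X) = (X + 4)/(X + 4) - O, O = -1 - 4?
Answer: -672/409 ≈ -1.6430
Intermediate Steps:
O = -5
a(X) = 6 (a(X) = (X + 4)/(X + 4) - 1*(-5) = (4 + X)/(4 + X) + 5 = 1 + 5 = 6)
m(s) = (15 + s)*(26 + s) (m(s) = (s + 26)*(s + 15) = (26 + s)*(15 + s) = (15 + s)*(26 + s))
m(a(4))/(-411 + 2) = (390 + 6² + 41*6)/(-411 + 2) = (390 + 36 + 246)/(-409) = 672*(-1/409) = -672/409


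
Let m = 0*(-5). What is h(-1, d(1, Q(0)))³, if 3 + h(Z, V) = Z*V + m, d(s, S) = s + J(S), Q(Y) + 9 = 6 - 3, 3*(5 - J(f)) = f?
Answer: -1331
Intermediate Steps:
J(f) = 5 - f/3
m = 0
Q(Y) = -6 (Q(Y) = -9 + (6 - 3) = -9 + 3 = -6)
d(s, S) = 5 + s - S/3 (d(s, S) = s + (5 - S/3) = 5 + s - S/3)
h(Z, V) = -3 + V*Z (h(Z, V) = -3 + (Z*V + 0) = -3 + (V*Z + 0) = -3 + V*Z)
h(-1, d(1, Q(0)))³ = (-3 + (5 + 1 - ⅓*(-6))*(-1))³ = (-3 + (5 + 1 + 2)*(-1))³ = (-3 + 8*(-1))³ = (-3 - 8)³ = (-11)³ = -1331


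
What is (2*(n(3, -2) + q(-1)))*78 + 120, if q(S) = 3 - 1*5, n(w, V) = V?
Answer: -504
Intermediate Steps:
q(S) = -2 (q(S) = 3 - 5 = -2)
(2*(n(3, -2) + q(-1)))*78 + 120 = (2*(-2 - 2))*78 + 120 = (2*(-4))*78 + 120 = -8*78 + 120 = -624 + 120 = -504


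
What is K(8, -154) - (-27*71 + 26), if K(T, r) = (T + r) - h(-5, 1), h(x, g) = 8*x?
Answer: 1785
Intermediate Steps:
K(T, r) = 40 + T + r (K(T, r) = (T + r) - 8*(-5) = (T + r) - 1*(-40) = (T + r) + 40 = 40 + T + r)
K(8, -154) - (-27*71 + 26) = (40 + 8 - 154) - (-27*71 + 26) = -106 - (-1917 + 26) = -106 - 1*(-1891) = -106 + 1891 = 1785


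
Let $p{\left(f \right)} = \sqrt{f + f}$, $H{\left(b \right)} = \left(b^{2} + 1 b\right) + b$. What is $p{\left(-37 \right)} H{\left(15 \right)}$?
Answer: $255 i \sqrt{74} \approx 2193.6 i$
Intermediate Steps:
$H{\left(b \right)} = b^{2} + 2 b$ ($H{\left(b \right)} = \left(b^{2} + b\right) + b = \left(b + b^{2}\right) + b = b^{2} + 2 b$)
$p{\left(f \right)} = \sqrt{2} \sqrt{f}$ ($p{\left(f \right)} = \sqrt{2 f} = \sqrt{2} \sqrt{f}$)
$p{\left(-37 \right)} H{\left(15 \right)} = \sqrt{2} \sqrt{-37} \cdot 15 \left(2 + 15\right) = \sqrt{2} i \sqrt{37} \cdot 15 \cdot 17 = i \sqrt{74} \cdot 255 = 255 i \sqrt{74}$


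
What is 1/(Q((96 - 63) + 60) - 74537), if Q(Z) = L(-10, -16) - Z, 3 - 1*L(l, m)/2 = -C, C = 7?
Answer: -1/74610 ≈ -1.3403e-5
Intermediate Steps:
L(l, m) = 20 (L(l, m) = 6 - (-2)*7 = 6 - 2*(-7) = 6 + 14 = 20)
Q(Z) = 20 - Z
1/(Q((96 - 63) + 60) - 74537) = 1/((20 - ((96 - 63) + 60)) - 74537) = 1/((20 - (33 + 60)) - 74537) = 1/((20 - 1*93) - 74537) = 1/((20 - 93) - 74537) = 1/(-73 - 74537) = 1/(-74610) = -1/74610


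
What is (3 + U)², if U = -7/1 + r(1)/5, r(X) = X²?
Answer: 361/25 ≈ 14.440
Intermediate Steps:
U = -34/5 (U = -7/1 + 1²/5 = -7*1 + 1*(⅕) = -7 + ⅕ = -34/5 ≈ -6.8000)
(3 + U)² = (3 - 34/5)² = (-19/5)² = 361/25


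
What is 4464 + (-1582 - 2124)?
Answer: 758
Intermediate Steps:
4464 + (-1582 - 2124) = 4464 - 3706 = 758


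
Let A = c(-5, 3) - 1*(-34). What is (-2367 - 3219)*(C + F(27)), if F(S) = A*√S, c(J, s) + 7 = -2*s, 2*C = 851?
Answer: -2376843 - 351918*√3 ≈ -2.9864e+6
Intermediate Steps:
C = 851/2 (C = (½)*851 = 851/2 ≈ 425.50)
c(J, s) = -7 - 2*s
A = 21 (A = (-7 - 2*3) - 1*(-34) = (-7 - 6) + 34 = -13 + 34 = 21)
F(S) = 21*√S
(-2367 - 3219)*(C + F(27)) = (-2367 - 3219)*(851/2 + 21*√27) = -5586*(851/2 + 21*(3*√3)) = -5586*(851/2 + 63*√3) = -2376843 - 351918*√3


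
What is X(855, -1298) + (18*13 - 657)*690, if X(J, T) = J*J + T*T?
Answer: 2123959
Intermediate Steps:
X(J, T) = J**2 + T**2
X(855, -1298) + (18*13 - 657)*690 = (855**2 + (-1298)**2) + (18*13 - 657)*690 = (731025 + 1684804) + (234 - 657)*690 = 2415829 - 423*690 = 2415829 - 291870 = 2123959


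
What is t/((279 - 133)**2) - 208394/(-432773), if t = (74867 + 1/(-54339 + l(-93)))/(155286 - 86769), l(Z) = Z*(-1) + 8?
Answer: 16509699105438153869/34282136166822806328 ≈ 0.48158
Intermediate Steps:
l(Z) = 8 - Z (l(Z) = -Z + 8 = 8 - Z)
t = 4060636345/3716225046 (t = (74867 + 1/(-54339 + (8 - 1*(-93))))/(155286 - 86769) = (74867 + 1/(-54339 + (8 + 93)))/68517 = (74867 + 1/(-54339 + 101))*(1/68517) = (74867 + 1/(-54238))*(1/68517) = (74867 - 1/54238)*(1/68517) = (4060636345/54238)*(1/68517) = 4060636345/3716225046 ≈ 1.0927)
t/((279 - 133)**2) - 208394/(-432773) = 4060636345/(3716225046*((279 - 133)**2)) - 208394/(-432773) = 4060636345/(3716225046*(146**2)) - 208394*(-1/432773) = (4060636345/3716225046)/21316 + 208394/432773 = (4060636345/3716225046)*(1/21316) + 208394/432773 = 4060636345/79215053080536 + 208394/432773 = 16509699105438153869/34282136166822806328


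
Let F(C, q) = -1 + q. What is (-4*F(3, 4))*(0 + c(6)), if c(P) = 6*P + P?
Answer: -504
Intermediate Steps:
c(P) = 7*P
(-4*F(3, 4))*(0 + c(6)) = (-4*(-1 + 4))*(0 + 7*6) = (-4*3)*(0 + 42) = -12*42 = -504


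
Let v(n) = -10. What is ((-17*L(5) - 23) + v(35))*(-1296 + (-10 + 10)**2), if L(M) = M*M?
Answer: 593568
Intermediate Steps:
L(M) = M**2
((-17*L(5) - 23) + v(35))*(-1296 + (-10 + 10)**2) = ((-17*5**2 - 23) - 10)*(-1296 + (-10 + 10)**2) = ((-17*25 - 23) - 10)*(-1296 + 0**2) = ((-425 - 23) - 10)*(-1296 + 0) = (-448 - 10)*(-1296) = -458*(-1296) = 593568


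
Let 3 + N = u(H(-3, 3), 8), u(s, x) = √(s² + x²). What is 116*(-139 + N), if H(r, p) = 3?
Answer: -16472 + 116*√73 ≈ -15481.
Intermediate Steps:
N = -3 + √73 (N = -3 + √(3² + 8²) = -3 + √(9 + 64) = -3 + √73 ≈ 5.5440)
116*(-139 + N) = 116*(-139 + (-3 + √73)) = 116*(-142 + √73) = -16472 + 116*√73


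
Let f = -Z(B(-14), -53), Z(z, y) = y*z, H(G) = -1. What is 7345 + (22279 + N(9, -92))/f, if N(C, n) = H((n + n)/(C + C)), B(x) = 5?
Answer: 1968703/265 ≈ 7429.1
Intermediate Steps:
N(C, n) = -1
f = 265 (f = -(-53)*5 = -1*(-265) = 265)
7345 + (22279 + N(9, -92))/f = 7345 + (22279 - 1)/265 = 7345 + 22278*(1/265) = 7345 + 22278/265 = 1968703/265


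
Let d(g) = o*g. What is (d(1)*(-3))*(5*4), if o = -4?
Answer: 240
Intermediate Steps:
d(g) = -4*g
(d(1)*(-3))*(5*4) = (-4*1*(-3))*(5*4) = -4*(-3)*20 = 12*20 = 240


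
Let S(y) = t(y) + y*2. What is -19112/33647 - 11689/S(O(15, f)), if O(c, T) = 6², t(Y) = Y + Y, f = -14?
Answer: -396051911/4845168 ≈ -81.742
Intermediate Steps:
t(Y) = 2*Y
O(c, T) = 36
S(y) = 4*y (S(y) = 2*y + y*2 = 2*y + 2*y = 4*y)
-19112/33647 - 11689/S(O(15, f)) = -19112/33647 - 11689/(4*36) = -19112*1/33647 - 11689/144 = -19112/33647 - 11689*1/144 = -19112/33647 - 11689/144 = -396051911/4845168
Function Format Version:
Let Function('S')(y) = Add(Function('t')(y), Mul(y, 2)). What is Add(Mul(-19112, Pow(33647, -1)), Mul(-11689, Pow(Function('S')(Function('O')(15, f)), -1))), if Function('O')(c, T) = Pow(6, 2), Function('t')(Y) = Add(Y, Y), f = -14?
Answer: Rational(-396051911, 4845168) ≈ -81.742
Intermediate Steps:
Function('t')(Y) = Mul(2, Y)
Function('O')(c, T) = 36
Function('S')(y) = Mul(4, y) (Function('S')(y) = Add(Mul(2, y), Mul(y, 2)) = Add(Mul(2, y), Mul(2, y)) = Mul(4, y))
Add(Mul(-19112, Pow(33647, -1)), Mul(-11689, Pow(Function('S')(Function('O')(15, f)), -1))) = Add(Mul(-19112, Pow(33647, -1)), Mul(-11689, Pow(Mul(4, 36), -1))) = Add(Mul(-19112, Rational(1, 33647)), Mul(-11689, Pow(144, -1))) = Add(Rational(-19112, 33647), Mul(-11689, Rational(1, 144))) = Add(Rational(-19112, 33647), Rational(-11689, 144)) = Rational(-396051911, 4845168)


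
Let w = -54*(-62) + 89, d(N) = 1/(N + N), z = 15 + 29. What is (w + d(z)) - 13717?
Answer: -904639/88 ≈ -10280.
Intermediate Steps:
z = 44
d(N) = 1/(2*N)
w = 3437 (w = 3348 + 89 = 3437)
(w + d(z)) - 13717 = (3437 + (½)/44) - 13717 = (3437 + (½)*(1/44)) - 13717 = (3437 + 1/88) - 13717 = 302457/88 - 13717 = -904639/88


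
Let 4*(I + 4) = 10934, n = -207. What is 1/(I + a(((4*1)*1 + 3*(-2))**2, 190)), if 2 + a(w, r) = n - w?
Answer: 2/5033 ≈ 0.00039738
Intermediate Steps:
a(w, r) = -209 - w (a(w, r) = -2 + (-207 - w) = -209 - w)
I = 5459/2 (I = -4 + (1/4)*10934 = -4 + 5467/2 = 5459/2 ≈ 2729.5)
1/(I + a(((4*1)*1 + 3*(-2))**2, 190)) = 1/(5459/2 + (-209 - ((4*1)*1 + 3*(-2))**2)) = 1/(5459/2 + (-209 - (4*1 - 6)**2)) = 1/(5459/2 + (-209 - (4 - 6)**2)) = 1/(5459/2 + (-209 - 1*(-2)**2)) = 1/(5459/2 + (-209 - 1*4)) = 1/(5459/2 + (-209 - 4)) = 1/(5459/2 - 213) = 1/(5033/2) = 2/5033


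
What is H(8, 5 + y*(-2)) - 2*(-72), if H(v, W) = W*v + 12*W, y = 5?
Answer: 44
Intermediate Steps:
H(v, W) = 12*W + W*v
H(8, 5 + y*(-2)) - 2*(-72) = (5 + 5*(-2))*(12 + 8) - 2*(-72) = (5 - 10)*20 + 144 = -5*20 + 144 = -100 + 144 = 44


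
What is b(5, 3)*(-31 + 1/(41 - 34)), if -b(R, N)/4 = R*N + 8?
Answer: 19872/7 ≈ 2838.9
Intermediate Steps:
b(R, N) = -32 - 4*N*R (b(R, N) = -4*(R*N + 8) = -4*(N*R + 8) = -4*(8 + N*R) = -32 - 4*N*R)
b(5, 3)*(-31 + 1/(41 - 34)) = (-32 - 4*3*5)*(-31 + 1/(41 - 34)) = (-32 - 60)*(-31 + 1/7) = -92*(-31 + ⅐) = -92*(-216/7) = 19872/7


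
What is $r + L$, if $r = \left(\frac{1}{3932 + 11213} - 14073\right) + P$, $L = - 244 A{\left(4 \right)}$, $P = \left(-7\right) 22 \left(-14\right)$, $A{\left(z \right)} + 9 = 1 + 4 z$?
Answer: $- \frac{210046004}{15145} \approx -13869.0$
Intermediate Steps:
$A{\left(z \right)} = -8 + 4 z$ ($A{\left(z \right)} = -9 + \left(1 + 4 z\right) = -8 + 4 z$)
$P = 2156$ ($P = \left(-154\right) \left(-14\right) = 2156$)
$L = -1952$ ($L = - 244 \left(-8 + 4 \cdot 4\right) = - 244 \left(-8 + 16\right) = \left(-244\right) 8 = -1952$)
$r = - \frac{180482964}{15145}$ ($r = \left(\frac{1}{3932 + 11213} - 14073\right) + 2156 = \left(\frac{1}{15145} - 14073\right) + 2156 = - \frac{213135584}{15145} + 2156 = - \frac{180482964}{15145} \approx -11917.0$)
$r + L = - \frac{180482964}{15145} - 1952 = - \frac{210046004}{15145}$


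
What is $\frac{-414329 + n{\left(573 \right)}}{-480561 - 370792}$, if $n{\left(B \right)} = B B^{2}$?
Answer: $- \frac{187718188}{851353} \approx -220.49$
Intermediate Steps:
$n{\left(B \right)} = B^{3}$
$\frac{-414329 + n{\left(573 \right)}}{-480561 - 370792} = \frac{-414329 + 573^{3}}{-480561 - 370792} = \frac{-414329 + 188132517}{-851353} = 187718188 \left(- \frac{1}{851353}\right) = - \frac{187718188}{851353}$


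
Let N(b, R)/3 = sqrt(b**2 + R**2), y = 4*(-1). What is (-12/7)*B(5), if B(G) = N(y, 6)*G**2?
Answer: -1800*sqrt(13)/7 ≈ -927.14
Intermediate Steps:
y = -4
N(b, R) = 3*sqrt(R**2 + b**2) (N(b, R) = 3*sqrt(b**2 + R**2) = 3*sqrt(R**2 + b**2))
B(G) = 6*sqrt(13)*G**2 (B(G) = (3*sqrt(6**2 + (-4)**2))*G**2 = (3*sqrt(36 + 16))*G**2 = (3*sqrt(52))*G**2 = (3*(2*sqrt(13)))*G**2 = (6*sqrt(13))*G**2 = 6*sqrt(13)*G**2)
(-12/7)*B(5) = (-12/7)*(6*sqrt(13)*5**2) = (-12*1/7)*(6*sqrt(13)*25) = -1800*sqrt(13)/7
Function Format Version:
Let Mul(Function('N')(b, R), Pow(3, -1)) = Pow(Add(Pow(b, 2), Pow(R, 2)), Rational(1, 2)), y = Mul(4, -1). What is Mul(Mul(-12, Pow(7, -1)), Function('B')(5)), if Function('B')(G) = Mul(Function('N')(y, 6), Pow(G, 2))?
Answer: Mul(Rational(-1800, 7), Pow(13, Rational(1, 2))) ≈ -927.14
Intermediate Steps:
y = -4
Function('N')(b, R) = Mul(3, Pow(Add(Pow(R, 2), Pow(b, 2)), Rational(1, 2))) (Function('N')(b, R) = Mul(3, Pow(Add(Pow(b, 2), Pow(R, 2)), Rational(1, 2))) = Mul(3, Pow(Add(Pow(R, 2), Pow(b, 2)), Rational(1, 2))))
Function('B')(G) = Mul(6, Pow(13, Rational(1, 2)), Pow(G, 2)) (Function('B')(G) = Mul(Mul(3, Pow(Add(Pow(6, 2), Pow(-4, 2)), Rational(1, 2))), Pow(G, 2)) = Mul(Mul(3, Pow(Add(36, 16), Rational(1, 2))), Pow(G, 2)) = Mul(Mul(3, Pow(52, Rational(1, 2))), Pow(G, 2)) = Mul(Mul(3, Mul(2, Pow(13, Rational(1, 2)))), Pow(G, 2)) = Mul(Mul(6, Pow(13, Rational(1, 2))), Pow(G, 2)) = Mul(6, Pow(13, Rational(1, 2)), Pow(G, 2)))
Mul(Mul(-12, Pow(7, -1)), Function('B')(5)) = Mul(Mul(-12, Pow(7, -1)), Mul(6, Pow(13, Rational(1, 2)), Pow(5, 2))) = Mul(Mul(-12, Rational(1, 7)), Mul(6, Pow(13, Rational(1, 2)), 25)) = Mul(Rational(-12, 7), Mul(150, Pow(13, Rational(1, 2)))) = Mul(Rational(-1800, 7), Pow(13, Rational(1, 2)))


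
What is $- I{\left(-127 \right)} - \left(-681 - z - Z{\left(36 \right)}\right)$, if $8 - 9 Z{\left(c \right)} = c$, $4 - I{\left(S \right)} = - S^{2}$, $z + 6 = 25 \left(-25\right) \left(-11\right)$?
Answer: $- \frac{77275}{9} \approx -8586.1$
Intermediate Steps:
$z = 6869$ ($z = -6 + 25 \left(-25\right) \left(-11\right) = -6 - -6875 = -6 + 6875 = 6869$)
$I{\left(S \right)} = 4 + S^{2}$ ($I{\left(S \right)} = 4 - - S^{2} = 4 + S^{2}$)
$Z{\left(c \right)} = \frac{8}{9} - \frac{c}{9}$
$- I{\left(-127 \right)} - \left(-681 - z - Z{\left(36 \right)}\right) = - (4 + \left(-127\right)^{2}) + \left(\left(\left(\frac{8}{9} - 4\right) + 6869\right) - -681\right) = - (4 + 16129) + \left(\left(\left(\frac{8}{9} - 4\right) + 6869\right) + \left(725 - 44\right)\right) = \left(-1\right) 16133 + \left(\left(- \frac{28}{9} + 6869\right) + 681\right) = -16133 + \left(\frac{61793}{9} + 681\right) = -16133 + \frac{67922}{9} = - \frac{77275}{9}$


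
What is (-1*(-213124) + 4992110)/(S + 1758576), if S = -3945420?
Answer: -867539/364474 ≈ -2.3802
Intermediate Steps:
(-1*(-213124) + 4992110)/(S + 1758576) = (-1*(-213124) + 4992110)/(-3945420 + 1758576) = (213124 + 4992110)/(-2186844) = 5205234*(-1/2186844) = -867539/364474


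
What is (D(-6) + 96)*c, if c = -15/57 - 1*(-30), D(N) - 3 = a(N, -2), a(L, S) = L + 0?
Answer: 52545/19 ≈ 2765.5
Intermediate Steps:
a(L, S) = L
D(N) = 3 + N
c = 565/19 (c = -15*1/57 + 30 = -5/19 + 30 = 565/19 ≈ 29.737)
(D(-6) + 96)*c = ((3 - 6) + 96)*(565/19) = (-3 + 96)*(565/19) = 93*(565/19) = 52545/19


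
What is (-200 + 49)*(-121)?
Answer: 18271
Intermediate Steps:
(-200 + 49)*(-121) = -151*(-121) = 18271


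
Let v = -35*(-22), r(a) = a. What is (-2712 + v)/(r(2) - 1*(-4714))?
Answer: -971/2358 ≈ -0.41179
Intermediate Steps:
v = 770
(-2712 + v)/(r(2) - 1*(-4714)) = (-2712 + 770)/(2 - 1*(-4714)) = -1942/(2 + 4714) = -1942/4716 = -1942*1/4716 = -971/2358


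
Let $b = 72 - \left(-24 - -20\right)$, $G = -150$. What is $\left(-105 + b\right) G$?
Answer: $4350$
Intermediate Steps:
$b = 76$ ($b = 72 - \left(-24 + 20\right) = 72 - -4 = 72 + 4 = 76$)
$\left(-105 + b\right) G = \left(-105 + 76\right) \left(-150\right) = \left(-29\right) \left(-150\right) = 4350$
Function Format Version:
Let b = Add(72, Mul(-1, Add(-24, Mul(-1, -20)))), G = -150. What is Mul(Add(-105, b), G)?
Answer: 4350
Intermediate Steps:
b = 76 (b = Add(72, Mul(-1, Add(-24, 20))) = Add(72, Mul(-1, -4)) = Add(72, 4) = 76)
Mul(Add(-105, b), G) = Mul(Add(-105, 76), -150) = Mul(-29, -150) = 4350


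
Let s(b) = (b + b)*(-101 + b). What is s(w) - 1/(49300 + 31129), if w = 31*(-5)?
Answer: 6382845439/80429 ≈ 79360.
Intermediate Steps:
w = -155
s(b) = 2*b*(-101 + b) (s(b) = (2*b)*(-101 + b) = 2*b*(-101 + b))
s(w) - 1/(49300 + 31129) = 2*(-155)*(-101 - 155) - 1/(49300 + 31129) = 2*(-155)*(-256) - 1/80429 = 79360 - 1*1/80429 = 79360 - 1/80429 = 6382845439/80429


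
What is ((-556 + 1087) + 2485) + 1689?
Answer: 4705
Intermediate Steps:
((-556 + 1087) + 2485) + 1689 = (531 + 2485) + 1689 = 3016 + 1689 = 4705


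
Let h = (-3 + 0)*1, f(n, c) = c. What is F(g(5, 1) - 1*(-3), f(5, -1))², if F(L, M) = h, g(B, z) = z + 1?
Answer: 9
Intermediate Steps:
g(B, z) = 1 + z
h = -3 (h = -3*1 = -3)
F(L, M) = -3
F(g(5, 1) - 1*(-3), f(5, -1))² = (-3)² = 9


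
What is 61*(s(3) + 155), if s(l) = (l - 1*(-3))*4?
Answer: 10919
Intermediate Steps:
s(l) = 12 + 4*l (s(l) = (l + 3)*4 = (3 + l)*4 = 12 + 4*l)
61*(s(3) + 155) = 61*((12 + 4*3) + 155) = 61*((12 + 12) + 155) = 61*(24 + 155) = 61*179 = 10919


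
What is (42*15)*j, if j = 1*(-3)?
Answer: -1890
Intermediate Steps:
j = -3
(42*15)*j = (42*15)*(-3) = 630*(-3) = -1890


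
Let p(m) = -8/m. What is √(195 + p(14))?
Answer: √9527/7 ≈ 13.944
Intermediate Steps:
√(195 + p(14)) = √(195 - 8/14) = √(195 - 8*1/14) = √(195 - 4/7) = √(1361/7) = √9527/7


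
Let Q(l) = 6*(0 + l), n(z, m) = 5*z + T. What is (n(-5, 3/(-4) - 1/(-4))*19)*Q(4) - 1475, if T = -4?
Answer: -14699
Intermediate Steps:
n(z, m) = -4 + 5*z (n(z, m) = 5*z - 4 = -4 + 5*z)
Q(l) = 6*l
(n(-5, 3/(-4) - 1/(-4))*19)*Q(4) - 1475 = ((-4 + 5*(-5))*19)*(6*4) - 1475 = ((-4 - 25)*19)*24 - 1475 = -29*19*24 - 1475 = -551*24 - 1475 = -13224 - 1475 = -14699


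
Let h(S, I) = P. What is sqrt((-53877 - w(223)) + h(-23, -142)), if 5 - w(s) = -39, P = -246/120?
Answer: 3*I*sqrt(599145)/10 ≈ 232.21*I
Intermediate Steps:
P = -41/20 (P = -246*1/120 = -41/20 ≈ -2.0500)
w(s) = 44 (w(s) = 5 - 1*(-39) = 5 + 39 = 44)
h(S, I) = -41/20
sqrt((-53877 - w(223)) + h(-23, -142)) = sqrt((-53877 - 1*44) - 41/20) = sqrt((-53877 - 44) - 41/20) = sqrt(-53921 - 41/20) = sqrt(-1078461/20) = 3*I*sqrt(599145)/10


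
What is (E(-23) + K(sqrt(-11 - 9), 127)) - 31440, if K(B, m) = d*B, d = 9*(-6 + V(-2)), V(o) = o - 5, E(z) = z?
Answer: -31463 - 234*I*sqrt(5) ≈ -31463.0 - 523.24*I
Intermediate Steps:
V(o) = -5 + o
d = -117 (d = 9*(-6 + (-5 - 2)) = 9*(-6 - 7) = 9*(-13) = -117)
K(B, m) = -117*B
(E(-23) + K(sqrt(-11 - 9), 127)) - 31440 = (-23 - 117*sqrt(-11 - 9)) - 31440 = (-23 - 234*I*sqrt(5)) - 31440 = -31463 - 234*I*sqrt(5)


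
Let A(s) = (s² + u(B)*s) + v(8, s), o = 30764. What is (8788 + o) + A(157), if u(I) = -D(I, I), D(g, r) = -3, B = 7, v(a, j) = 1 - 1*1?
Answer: 64672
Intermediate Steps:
v(a, j) = 0 (v(a, j) = 1 - 1 = 0)
u(I) = 3 (u(I) = -1*(-3) = 3)
A(s) = s² + 3*s (A(s) = (s² + 3*s) + 0 = s² + 3*s)
(8788 + o) + A(157) = (8788 + 30764) + 157*(3 + 157) = 39552 + 157*160 = 39552 + 25120 = 64672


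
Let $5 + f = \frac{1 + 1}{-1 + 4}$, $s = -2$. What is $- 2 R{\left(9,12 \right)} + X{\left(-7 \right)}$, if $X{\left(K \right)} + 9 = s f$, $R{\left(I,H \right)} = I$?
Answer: $- \frac{55}{3} \approx -18.333$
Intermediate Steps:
$f = - \frac{13}{3}$ ($f = -5 + \frac{1 + 1}{-1 + 4} = -5 + \frac{2}{3} = - \frac{13}{3} \approx -4.3333$)
$X{\left(K \right)} = - \frac{1}{3}$ ($X{\left(K \right)} = -9 - - \frac{26}{3} = -9 + \frac{26}{3} = - \frac{1}{3}$)
$- 2 R{\left(9,12 \right)} + X{\left(-7 \right)} = \left(-2\right) 9 - \frac{1}{3} = -18 - \frac{1}{3} = - \frac{55}{3}$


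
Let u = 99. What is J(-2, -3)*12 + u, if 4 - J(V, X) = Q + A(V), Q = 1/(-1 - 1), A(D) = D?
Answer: 177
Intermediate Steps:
Q = -½ (Q = 1/(-2) = -½ ≈ -0.50000)
J(V, X) = 9/2 - V (J(V, X) = 4 - (-½ + V) = 4 + (½ - V) = 9/2 - V)
J(-2, -3)*12 + u = (9/2 - 1*(-2))*12 + 99 = (9/2 + 2)*12 + 99 = (13/2)*12 + 99 = 78 + 99 = 177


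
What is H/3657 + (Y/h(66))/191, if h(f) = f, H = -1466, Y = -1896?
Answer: -4235678/7683357 ≈ -0.55128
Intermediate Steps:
H/3657 + (Y/h(66))/191 = -1466/3657 - 1896/66/191 = -1466*1/3657 - 1896*1/66*(1/191) = -1466/3657 - 316/11*1/191 = -1466/3657 - 316/2101 = -4235678/7683357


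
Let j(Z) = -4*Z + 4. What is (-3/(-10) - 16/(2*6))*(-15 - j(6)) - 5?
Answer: -61/6 ≈ -10.167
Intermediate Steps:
j(Z) = 4 - 4*Z
(-3/(-10) - 16/(2*6))*(-15 - j(6)) - 5 = (-3/(-10) - 16/(2*6))*(-15 - (4 - 4*6)) - 5 = (-3*(-1/10) - 16/12)*(-15 - (4 - 24)) - 5 = (3/10 - 16*1/12)*(-15 - 1*(-20)) - 5 = (3/10 - 4/3)*(-15 + 20) - 5 = -31/30*5 - 5 = -31/6 - 5 = -61/6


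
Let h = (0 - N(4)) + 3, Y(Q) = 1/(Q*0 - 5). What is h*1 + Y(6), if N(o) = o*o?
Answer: -66/5 ≈ -13.200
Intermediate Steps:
Y(Q) = -⅕ (Y(Q) = 1/(0 - 5) = 1/(-5) = -⅕)
N(o) = o²
h = -13 (h = (0 - 1*4²) + 3 = (0 - 1*16) + 3 = (0 - 16) + 3 = -16 + 3 = -13)
h*1 + Y(6) = -13*1 - ⅕ = -13 - ⅕ = -66/5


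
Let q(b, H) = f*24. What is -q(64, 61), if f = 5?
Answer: -120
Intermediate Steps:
q(b, H) = 120 (q(b, H) = 5*24 = 120)
-q(64, 61) = -1*120 = -120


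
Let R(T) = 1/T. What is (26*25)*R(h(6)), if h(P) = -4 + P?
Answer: 325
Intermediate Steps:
(26*25)*R(h(6)) = (26*25)/(-4 + 6) = 650/2 = 650*(½) = 325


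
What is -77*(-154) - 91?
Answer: 11767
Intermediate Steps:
-77*(-154) - 91 = 11858 - 91 = 11767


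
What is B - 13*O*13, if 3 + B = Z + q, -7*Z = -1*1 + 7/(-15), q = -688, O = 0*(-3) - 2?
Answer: -37043/105 ≈ -352.79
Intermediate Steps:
O = -2 (O = 0 - 2 = -2)
Z = 22/105 (Z = -(-1*1 + 7/(-15))/7 = -(-1 + 7*(-1/15))/7 = -(-1 - 7/15)/7 = -⅐*(-22/15) = 22/105 ≈ 0.20952)
B = -72533/105 (B = -3 + (22/105 - 688) = -3 - 72218/105 = -72533/105 ≈ -690.79)
B - 13*O*13 = -72533/105 - 13*(-2)*13 = -72533/105 - (-26)*13 = -72533/105 - 1*(-338) = -72533/105 + 338 = -37043/105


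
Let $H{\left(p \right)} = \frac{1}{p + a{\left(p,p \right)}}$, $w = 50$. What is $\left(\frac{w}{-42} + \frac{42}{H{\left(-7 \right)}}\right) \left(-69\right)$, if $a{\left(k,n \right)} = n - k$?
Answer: $\frac{142577}{7} \approx 20368.0$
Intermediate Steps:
$H{\left(p \right)} = \frac{1}{p}$ ($H{\left(p \right)} = \frac{1}{p + \left(p - p\right)} = \frac{1}{p + 0} = \frac{1}{p}$)
$\left(\frac{w}{-42} + \frac{42}{H{\left(-7 \right)}}\right) \left(-69\right) = \left(\frac{50}{-42} + \frac{42}{\frac{1}{-7}}\right) \left(-69\right) = \left(50 \left(- \frac{1}{42}\right) + \frac{42}{- \frac{1}{7}}\right) \left(-69\right) = \left(- \frac{25}{21} + 42 \left(-7\right)\right) \left(-69\right) = \left(- \frac{25}{21} - 294\right) \left(-69\right) = \left(- \frac{6199}{21}\right) \left(-69\right) = \frac{142577}{7}$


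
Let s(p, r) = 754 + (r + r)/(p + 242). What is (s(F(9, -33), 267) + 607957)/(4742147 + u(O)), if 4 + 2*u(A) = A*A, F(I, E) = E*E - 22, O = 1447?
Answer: 1593606466/15155731591 ≈ 0.10515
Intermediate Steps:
F(I, E) = -22 + E² (F(I, E) = E² - 22 = -22 + E²)
u(A) = -2 + A²/2 (u(A) = -2 + (A*A)/2 = -2 + A²/2)
s(p, r) = 754 + 2*r/(242 + p) (s(p, r) = 754 + (2*r)/(242 + p) = 754 + 2*r/(242 + p))
(s(F(9, -33), 267) + 607957)/(4742147 + u(O)) = (2*(91234 + 267 + 377*(-22 + (-33)²))/(242 + (-22 + (-33)²)) + 607957)/(4742147 + (-2 + (½)*1447²)) = (2*(91234 + 267 + 377*(-22 + 1089))/(242 + (-22 + 1089)) + 607957)/(4742147 + (-2 + (½)*2093809)) = (2*(91234 + 267 + 377*1067)/(242 + 1067) + 607957)/(4742147 + (-2 + 2093809/2)) = (2*(91234 + 267 + 402259)/1309 + 607957)/(4742147 + 2093805/2) = (2*(1/1309)*493760 + 607957)/(11578099/2) = (987520/1309 + 607957)*(2/11578099) = (796803233/1309)*(2/11578099) = 1593606466/15155731591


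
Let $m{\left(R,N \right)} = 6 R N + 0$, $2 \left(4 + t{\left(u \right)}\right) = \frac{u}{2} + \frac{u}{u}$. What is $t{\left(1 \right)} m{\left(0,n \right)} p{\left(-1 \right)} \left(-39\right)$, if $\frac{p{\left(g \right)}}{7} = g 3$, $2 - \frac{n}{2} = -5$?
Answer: $0$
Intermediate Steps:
$n = 14$ ($n = 4 - -10 = 4 + 10 = 14$)
$t{\left(u \right)} = - \frac{7}{2} + \frac{u}{4}$ ($t{\left(u \right)} = -4 + \frac{\frac{u}{2} + \frac{u}{u}}{2} = -4 + \frac{u \frac{1}{2} + 1}{2} = -4 + \frac{\frac{u}{2} + 1}{2} = -4 + \frac{1 + \frac{u}{2}}{2} = -4 + \left(\frac{1}{2} + \frac{u}{4}\right) = - \frac{7}{2} + \frac{u}{4}$)
$p{\left(g \right)} = 21 g$ ($p{\left(g \right)} = 7 g 3 = 7 \cdot 3 g = 21 g$)
$m{\left(R,N \right)} = 6 N R$ ($m{\left(R,N \right)} = 6 N R + 0 = 6 N R$)
$t{\left(1 \right)} m{\left(0,n \right)} p{\left(-1 \right)} \left(-39\right) = \left(- \frac{7}{2} + \frac{1}{4} \cdot 1\right) 6 \cdot 14 \cdot 0 \cdot 21 \left(-1\right) \left(-39\right) = \left(- \frac{7}{2} + \frac{1}{4}\right) 0 \left(-21\right) \left(-39\right) = \left(- \frac{13}{4}\right) 0 \left(-39\right) = 0 \left(-39\right) = 0$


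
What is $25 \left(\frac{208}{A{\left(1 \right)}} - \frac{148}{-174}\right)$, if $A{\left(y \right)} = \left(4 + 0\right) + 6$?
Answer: $\frac{47090}{87} \approx 541.26$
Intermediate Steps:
$A{\left(y \right)} = 10$ ($A{\left(y \right)} = 4 + 6 = 10$)
$25 \left(\frac{208}{A{\left(1 \right)}} - \frac{148}{-174}\right) = 25 \left(\frac{208}{10} - \frac{148}{-174}\right) = 25 \left(208 \cdot \frac{1}{10} - - \frac{74}{87}\right) = 25 \left(\frac{104}{5} + \frac{74}{87}\right) = 25 \cdot \frac{9418}{435} = \frac{47090}{87}$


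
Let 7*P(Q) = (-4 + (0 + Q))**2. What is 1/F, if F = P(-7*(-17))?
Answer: 7/13225 ≈ 0.00052930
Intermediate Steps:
P(Q) = (-4 + Q)**2/7 (P(Q) = (-4 + (0 + Q))**2/7 = (-4 + Q)**2/7)
F = 13225/7 (F = (-4 - 7*(-17))**2/7 = (-4 + 119)**2/7 = (1/7)*115**2 = (1/7)*13225 = 13225/7 ≈ 1889.3)
1/F = 1/(13225/7) = 7/13225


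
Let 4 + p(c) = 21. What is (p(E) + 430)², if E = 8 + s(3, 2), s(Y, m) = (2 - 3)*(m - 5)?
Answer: 199809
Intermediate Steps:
s(Y, m) = 5 - m (s(Y, m) = -(-5 + m) = 5 - m)
E = 11 (E = 8 + (5 - 1*2) = 8 + (5 - 2) = 8 + 3 = 11)
p(c) = 17 (p(c) = -4 + 21 = 17)
(p(E) + 430)² = (17 + 430)² = 447² = 199809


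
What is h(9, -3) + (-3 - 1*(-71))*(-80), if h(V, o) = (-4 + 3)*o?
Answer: -5437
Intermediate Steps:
h(V, o) = -o
h(9, -3) + (-3 - 1*(-71))*(-80) = -1*(-3) + (-3 - 1*(-71))*(-80) = 3 + (-3 + 71)*(-80) = 3 + 68*(-80) = 3 - 5440 = -5437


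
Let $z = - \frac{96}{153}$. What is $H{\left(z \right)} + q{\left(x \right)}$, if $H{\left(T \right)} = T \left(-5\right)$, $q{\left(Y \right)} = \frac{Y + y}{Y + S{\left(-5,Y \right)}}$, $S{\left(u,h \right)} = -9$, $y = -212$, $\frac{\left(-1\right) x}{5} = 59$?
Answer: $\frac{74497}{15504} \approx 4.805$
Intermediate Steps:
$x = -295$ ($x = \left(-5\right) 59 = -295$)
$z = - \frac{32}{51}$ ($z = \left(-96\right) \frac{1}{153} = - \frac{32}{51} \approx -0.62745$)
$q{\left(Y \right)} = \frac{-212 + Y}{-9 + Y}$ ($q{\left(Y \right)} = \frac{Y - 212}{Y - 9} = \frac{-212 + Y}{-9 + Y}$)
$H{\left(T \right)} = - 5 T$
$H{\left(z \right)} + q{\left(x \right)} = \left(-5\right) \left(- \frac{32}{51}\right) + \frac{-212 - 295}{-9 - 295} = \frac{160}{51} + \frac{1}{-304} \left(-507\right) = \frac{160}{51} - - \frac{507}{304} = \frac{160}{51} + \frac{507}{304} = \frac{74497}{15504}$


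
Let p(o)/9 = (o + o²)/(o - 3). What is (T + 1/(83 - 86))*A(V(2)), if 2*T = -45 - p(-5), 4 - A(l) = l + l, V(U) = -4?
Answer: -139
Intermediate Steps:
p(o) = 9*(o + o²)/(-3 + o) (p(o) = 9*((o + o²)/(o - 3)) = 9*((o + o²)/(-3 + o)) = 9*(o + o²)/(-3 + o))
A(l) = 4 - 2*l (A(l) = 4 - (l + l) = 4 - 2*l)
T = -45/4 (T = (-45 - 9*(-5)*(1 - 5)/(-3 - 5))/2 = (-45 - 9*(-5)*(-4)/(-8))/2 = (-45 - 9*(-5)*(-1)*(-4)/8)/2 = (-45 - 1*(-45/2))/2 = (-45 + 45/2)/2 = (½)*(-45/2) = -45/4 ≈ -11.250)
(T + 1/(83 - 86))*A(V(2)) = (-45/4 + 1/(83 - 86))*(4 - 2*(-4)) = (-45/4 + 1/(-3))*(4 + 8) = (-45/4 - ⅓)*12 = -139/12*12 = -139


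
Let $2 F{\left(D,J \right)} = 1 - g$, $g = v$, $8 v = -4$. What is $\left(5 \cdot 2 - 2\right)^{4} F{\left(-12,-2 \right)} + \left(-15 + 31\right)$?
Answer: $3088$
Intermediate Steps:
$v = - \frac{1}{2}$ ($v = \frac{1}{8} \left(-4\right) = - \frac{1}{2} \approx -0.5$)
$g = - \frac{1}{2} \approx -0.5$
$F{\left(D,J \right)} = \frac{3}{4}$ ($F{\left(D,J \right)} = \frac{1 - - \frac{1}{2}}{2} = \frac{1 + \frac{1}{2}}{2} = \frac{1}{2} \cdot \frac{3}{2} = \frac{3}{4}$)
$\left(5 \cdot 2 - 2\right)^{4} F{\left(-12,-2 \right)} + \left(-15 + 31\right) = \left(5 \cdot 2 - 2\right)^{4} \cdot \frac{3}{4} + \left(-15 + 31\right) = \left(10 - 2\right)^{4} \cdot \frac{3}{4} + 16 = 8^{4} \cdot \frac{3}{4} + 16 = 4096 \cdot \frac{3}{4} + 16 = 3072 + 16 = 3088$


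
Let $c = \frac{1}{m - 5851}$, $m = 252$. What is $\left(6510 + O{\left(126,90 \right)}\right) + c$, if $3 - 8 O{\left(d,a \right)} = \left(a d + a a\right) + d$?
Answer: $\frac{182062675}{44792} \approx 4064.6$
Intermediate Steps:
$O{\left(d,a \right)} = \frac{3}{8} - \frac{d}{8} - \frac{a^{2}}{8} - \frac{a d}{8}$ ($O{\left(d,a \right)} = \frac{3}{8} - \frac{\left(a d + a a\right) + d}{8} = \frac{3}{8} - \frac{\left(a d + a^{2}\right) + d}{8} = \frac{3}{8} - \frac{\left(a^{2} + a d\right) + d}{8} = \frac{3}{8} - \frac{d + a^{2} + a d}{8} = \frac{3}{8} - \left(\frac{d}{8} + \frac{a^{2}}{8} + \frac{a d}{8}\right) = \frac{3}{8} - \frac{d}{8} - \frac{a^{2}}{8} - \frac{a d}{8}$)
$c = - \frac{1}{5599}$ ($c = \frac{1}{252 - 5851} = \frac{1}{-5599} = - \frac{1}{5599} \approx -0.0001786$)
$\left(6510 + O{\left(126,90 \right)}\right) + c = \left(6510 - \left(\frac{123}{8} + \frac{2025}{2} + \frac{2835}{2}\right)\right) - \frac{1}{5599} = \left(6510 - \frac{19563}{8}\right) - \frac{1}{5599} = \frac{32517}{8} - \frac{1}{5599} = \frac{182062675}{44792}$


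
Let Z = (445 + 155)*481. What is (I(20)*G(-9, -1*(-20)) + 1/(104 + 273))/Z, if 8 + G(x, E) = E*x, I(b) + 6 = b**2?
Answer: -9308381/36267400 ≈ -0.25666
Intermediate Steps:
I(b) = -6 + b**2
G(x, E) = -8 + E*x
Z = 288600 (Z = 600*481 = 288600)
(I(20)*G(-9, -1*(-20)) + 1/(104 + 273))/Z = ((-6 + 20**2)*(-8 - 1*(-20)*(-9)) + 1/(104 + 273))/288600 = ((-6 + 400)*(-8 + 20*(-9)) + 1/377)*(1/288600) = (394*(-8 - 180) + 1/377)*(1/288600) = (394*(-188) + 1/377)*(1/288600) = (-74072 + 1/377)*(1/288600) = -27925143/377*1/288600 = -9308381/36267400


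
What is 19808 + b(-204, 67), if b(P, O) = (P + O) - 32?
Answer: 19639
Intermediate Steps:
b(P, O) = -32 + O + P (b(P, O) = (O + P) - 32 = -32 + O + P)
19808 + b(-204, 67) = 19808 + (-32 + 67 - 204) = 19808 - 169 = 19639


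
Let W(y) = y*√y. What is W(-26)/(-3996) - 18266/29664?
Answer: -9133/14832 + 13*I*√26/1998 ≈ -0.61576 + 0.033177*I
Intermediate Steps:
W(y) = y^(3/2)
W(-26)/(-3996) - 18266/29664 = (-26)^(3/2)/(-3996) - 18266/29664 = -26*I*√26*(-1/3996) - 18266*1/29664 = 13*I*√26/1998 - 9133/14832 = -9133/14832 + 13*I*√26/1998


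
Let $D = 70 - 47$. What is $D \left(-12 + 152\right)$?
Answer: $3220$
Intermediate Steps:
$D = 23$ ($D = 70 - 47 = 23$)
$D \left(-12 + 152\right) = 23 \left(-12 + 152\right) = 23 \cdot 140 = 3220$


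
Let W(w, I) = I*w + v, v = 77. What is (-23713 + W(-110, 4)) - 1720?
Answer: -25796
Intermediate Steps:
W(w, I) = 77 + I*w (W(w, I) = I*w + 77 = 77 + I*w)
(-23713 + W(-110, 4)) - 1720 = (-23713 + (77 + 4*(-110))) - 1720 = (-23713 + (77 - 440)) - 1720 = (-23713 - 363) - 1720 = -24076 - 1720 = -25796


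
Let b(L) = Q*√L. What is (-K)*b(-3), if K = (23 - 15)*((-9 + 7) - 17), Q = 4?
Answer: 608*I*√3 ≈ 1053.1*I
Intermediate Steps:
b(L) = 4*√L
K = -152 (K = 8*(-2 - 17) = 8*(-19) = -152)
(-K)*b(-3) = (-1*(-152))*(4*√(-3)) = 152*(4*(I*√3)) = 152*(4*I*√3) = 608*I*√3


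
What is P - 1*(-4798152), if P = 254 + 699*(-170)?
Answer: 4679576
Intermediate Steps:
P = -118576 (P = 254 - 118830 = -118576)
P - 1*(-4798152) = -118576 - 1*(-4798152) = -118576 + 4798152 = 4679576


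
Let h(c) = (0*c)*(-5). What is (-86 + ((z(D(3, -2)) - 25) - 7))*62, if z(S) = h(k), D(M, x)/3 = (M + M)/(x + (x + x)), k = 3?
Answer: -7316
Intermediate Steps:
h(c) = 0 (h(c) = 0*(-5) = 0)
D(M, x) = 2*M/x (D(M, x) = 3*((M + M)/(x + (x + x))) = 3*((2*M)/(x + 2*x)) = 3*((2*M)/((3*x))) = 3*((2*M)*(1/(3*x))) = 3*(2*M/(3*x)) = 2*M/x)
z(S) = 0
(-86 + ((z(D(3, -2)) - 25) - 7))*62 = (-86 + ((0 - 25) - 7))*62 = (-86 + (-25 - 7))*62 = (-86 - 32)*62 = -118*62 = -7316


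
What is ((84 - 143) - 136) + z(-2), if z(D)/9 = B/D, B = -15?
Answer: -255/2 ≈ -127.50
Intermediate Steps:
z(D) = -135/D (z(D) = 9*(-15/D) = -135/D)
((84 - 143) - 136) + z(-2) = ((84 - 143) - 136) - 135/(-2) = (-59 - 136) - 135*(-1/2) = -195 + 135/2 = -255/2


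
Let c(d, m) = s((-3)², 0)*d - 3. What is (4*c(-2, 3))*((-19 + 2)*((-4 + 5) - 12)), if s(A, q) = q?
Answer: -2244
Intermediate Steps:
c(d, m) = -3 (c(d, m) = 0*d - 3 = 0 - 3 = -3)
(4*c(-2, 3))*((-19 + 2)*((-4 + 5) - 12)) = (4*(-3))*((-19 + 2)*((-4 + 5) - 12)) = -(-204)*(1 - 12) = -(-204)*(-11) = -12*187 = -2244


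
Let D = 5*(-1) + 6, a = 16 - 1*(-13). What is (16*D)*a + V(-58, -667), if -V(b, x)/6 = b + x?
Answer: 4814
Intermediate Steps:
a = 29 (a = 16 + 13 = 29)
D = 1 (D = -5 + 6 = 1)
V(b, x) = -6*b - 6*x (V(b, x) = -6*(b + x) = -6*b - 6*x)
(16*D)*a + V(-58, -667) = (16*1)*29 + (-6*(-58) - 6*(-667)) = 16*29 + (348 + 4002) = 464 + 4350 = 4814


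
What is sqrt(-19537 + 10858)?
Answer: I*sqrt(8679) ≈ 93.161*I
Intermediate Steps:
sqrt(-19537 + 10858) = sqrt(-8679) = I*sqrt(8679)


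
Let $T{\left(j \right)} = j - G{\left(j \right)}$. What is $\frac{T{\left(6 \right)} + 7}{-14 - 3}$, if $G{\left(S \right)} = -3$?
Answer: $- \frac{16}{17} \approx -0.94118$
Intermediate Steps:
$T{\left(j \right)} = 3 + j$ ($T{\left(j \right)} = j - -3 = j + 3 = 3 + j$)
$\frac{T{\left(6 \right)} + 7}{-14 - 3} = \frac{\left(3 + 6\right) + 7}{-14 - 3} = \frac{9 + 7}{-17} = \left(- \frac{1}{17}\right) 16 = - \frac{16}{17}$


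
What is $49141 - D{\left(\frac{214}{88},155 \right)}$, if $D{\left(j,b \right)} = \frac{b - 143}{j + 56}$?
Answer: $\frac{42113661}{857} \approx 49141.0$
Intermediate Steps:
$D{\left(j,b \right)} = \frac{-143 + b}{56 + j}$
$49141 - D{\left(\frac{214}{88},155 \right)} = 49141 - \frac{-143 + 155}{56 + \frac{214}{88}} = 49141 - \frac{1}{56 + 214 \cdot \frac{1}{88}} \cdot 12 = 49141 - \frac{1}{56 + \frac{107}{44}} \cdot 12 = 49141 - \frac{1}{\frac{2571}{44}} \cdot 12 = 49141 - \frac{44}{2571} \cdot 12 = 49141 - \frac{176}{857} = \frac{42113661}{857}$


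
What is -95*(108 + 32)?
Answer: -13300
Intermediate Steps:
-95*(108 + 32) = -95*140 = -13300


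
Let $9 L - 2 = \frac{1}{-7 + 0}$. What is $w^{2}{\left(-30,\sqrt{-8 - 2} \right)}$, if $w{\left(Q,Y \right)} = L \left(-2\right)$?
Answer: $\frac{676}{3969} \approx 0.17032$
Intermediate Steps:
$L = \frac{13}{63}$ ($L = \frac{2}{9} + \frac{1}{9 \left(-7 + 0\right)} = \frac{2}{9} + \frac{1}{9 \left(-7\right)} = \frac{2}{9} + \frac{1}{9} \left(- \frac{1}{7}\right) = \frac{2}{9} - \frac{1}{63} = \frac{13}{63} \approx 0.20635$)
$w{\left(Q,Y \right)} = - \frac{26}{63}$ ($w{\left(Q,Y \right)} = \frac{13}{63} \left(-2\right) = - \frac{26}{63}$)
$w^{2}{\left(-30,\sqrt{-8 - 2} \right)} = \left(- \frac{26}{63}\right)^{2} = \frac{676}{3969}$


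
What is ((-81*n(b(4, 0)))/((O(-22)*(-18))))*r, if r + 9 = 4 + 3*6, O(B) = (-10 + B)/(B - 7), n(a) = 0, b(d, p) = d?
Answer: 0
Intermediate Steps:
O(B) = (-10 + B)/(-7 + B)
r = 13 (r = -9 + (4 + 3*6) = -9 + (4 + 18) = -9 + 22 = 13)
((-81*n(b(4, 0)))/((O(-22)*(-18))))*r = ((-81*0)/((((-10 - 22)/(-7 - 22))*(-18))))*13 = (0/(((-32/(-29))*(-18))))*13 = (0/((-1/29*(-32)*(-18))))*13 = (0/(((32/29)*(-18))))*13 = (0/(-576/29))*13 = (0*(-29/576))*13 = 0*13 = 0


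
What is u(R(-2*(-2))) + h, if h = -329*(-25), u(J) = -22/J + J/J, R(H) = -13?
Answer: 106960/13 ≈ 8227.7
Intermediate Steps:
u(J) = 1 - 22/J (u(J) = -22/J + 1 = 1 - 22/J)
h = 8225
u(R(-2*(-2))) + h = (-22 - 13)/(-13) + 8225 = -1/13*(-35) + 8225 = 35/13 + 8225 = 106960/13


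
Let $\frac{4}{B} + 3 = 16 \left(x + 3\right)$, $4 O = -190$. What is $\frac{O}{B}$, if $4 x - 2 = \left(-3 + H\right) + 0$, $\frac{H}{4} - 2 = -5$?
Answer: $\frac{665}{8} \approx 83.125$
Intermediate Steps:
$H = -12$ ($H = 8 + 4 \left(-5\right) = 8 - 20 = -12$)
$O = - \frac{95}{2}$ ($O = \frac{1}{4} \left(-190\right) = - \frac{95}{2} \approx -47.5$)
$x = - \frac{13}{4}$ ($x = \frac{1}{2} + \frac{\left(-3 - 12\right) + 0}{4} = \frac{1}{2} + \frac{-15 + 0}{4} = \frac{1}{2} + \frac{1}{4} \left(-15\right) = \frac{1}{2} - \frac{15}{4} = - \frac{13}{4} \approx -3.25$)
$B = - \frac{4}{7}$ ($B = \frac{4}{-3 + 16 \left(- \frac{13}{4} + 3\right)} = \frac{4}{-3 + 16 \left(- \frac{1}{4}\right)} = \frac{4}{-3 - 4} = \frac{4}{-7} = 4 \left(- \frac{1}{7}\right) = - \frac{4}{7} \approx -0.57143$)
$\frac{O}{B} = - \frac{95}{2 \left(- \frac{4}{7}\right)} = \left(- \frac{95}{2}\right) \left(- \frac{7}{4}\right) = \frac{665}{8}$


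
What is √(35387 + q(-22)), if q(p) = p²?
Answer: √35871 ≈ 189.40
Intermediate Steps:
√(35387 + q(-22)) = √(35387 + (-22)²) = √(35387 + 484) = √35871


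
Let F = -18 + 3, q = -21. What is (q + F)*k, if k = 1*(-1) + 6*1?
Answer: -180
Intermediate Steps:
F = -15
k = 5 (k = -1 + 6 = 5)
(q + F)*k = (-21 - 15)*5 = -36*5 = -180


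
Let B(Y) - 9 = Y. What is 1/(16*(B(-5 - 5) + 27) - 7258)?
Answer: -1/6842 ≈ -0.00014616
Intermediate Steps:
B(Y) = 9 + Y
1/(16*(B(-5 - 5) + 27) - 7258) = 1/(16*((9 + (-5 - 5)) + 27) - 7258) = 1/(16*((9 - 10) + 27) - 7258) = 1/(16*(-1 + 27) - 7258) = 1/(16*26 - 7258) = 1/(416 - 7258) = 1/(-6842) = -1/6842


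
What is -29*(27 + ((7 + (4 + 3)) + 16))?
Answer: -1653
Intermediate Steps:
-29*(27 + ((7 + (4 + 3)) + 16)) = -29*(27 + ((7 + 7) + 16)) = -29*(27 + (14 + 16)) = -29*(27 + 30) = -29*57 = -1653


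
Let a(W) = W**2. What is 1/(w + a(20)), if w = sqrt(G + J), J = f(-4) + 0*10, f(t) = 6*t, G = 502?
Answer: 200/79761 - sqrt(478)/159522 ≈ 0.0023704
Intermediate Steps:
J = -24 (J = 6*(-4) + 0*10 = -24 + 0 = -24)
w = sqrt(478) (w = sqrt(502 - 24) = sqrt(478) ≈ 21.863)
1/(w + a(20)) = 1/(sqrt(478) + 20**2) = 1/(sqrt(478) + 400) = 1/(400 + sqrt(478))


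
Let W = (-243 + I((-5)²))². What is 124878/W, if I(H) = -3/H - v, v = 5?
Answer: 78048750/38477209 ≈ 2.0284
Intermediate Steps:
I(H) = -5 - 3/H (I(H) = -3/H - 1*5 = -3/H - 5 = -5 - 3/H)
W = 38477209/625 (W = (-243 + (-5 - 3/((-5)²)))² = (-243 + (-5 - 3/25))² = (-243 - 128/25)² = (-6203/25)² = 38477209/625 ≈ 61564.)
124878/W = 124878/(38477209/625) = 124878*(625/38477209) = 78048750/38477209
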